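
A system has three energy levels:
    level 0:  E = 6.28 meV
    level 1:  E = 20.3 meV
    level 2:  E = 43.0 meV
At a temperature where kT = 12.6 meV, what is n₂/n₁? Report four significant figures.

0.1650

n₂/n₁ = exp[−(E₂−E₁)/kT] = exp(−(22.7 meV)/(12.6 meV)) = exp(-1.80159) = 0.1650.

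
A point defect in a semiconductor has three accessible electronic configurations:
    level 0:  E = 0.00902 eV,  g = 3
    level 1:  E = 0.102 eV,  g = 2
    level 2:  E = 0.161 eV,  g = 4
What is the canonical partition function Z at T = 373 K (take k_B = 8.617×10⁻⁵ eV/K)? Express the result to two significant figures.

k_BT = 8.617×10⁻⁵ × 373 K = 0.03214 eV.
Eᵢ/kT = 0.2806, 3.174, 5.009.
Z = Σ gᵢe^(−Eᵢ/kT) = 3·e^(−0.2806) + 2·e^(−3.174) + 4·e^(−5.009) = 2.266 + 0.08367 + 0.02671 = 2.376.

Z = 2.4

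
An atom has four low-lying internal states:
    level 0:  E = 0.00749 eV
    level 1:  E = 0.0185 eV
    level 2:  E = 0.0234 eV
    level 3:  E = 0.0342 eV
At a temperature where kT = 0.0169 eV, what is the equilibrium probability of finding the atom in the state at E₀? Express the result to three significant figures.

0.472

Eᵢ/kT = 0.44320, 1.0947, 1.3846, 2.0237.
Z = Σ e^(−Eᵢ/kT) = e^(−0.44320) + e^(−1.0947) + e^(−1.3846) + e^(−2.0237) = 0.64198 + 0.33464 + 0.25042 + 0.13217 = 1.3592.
P₀ = e^(−E₀/kT) / Z = 0.64198/1.3592 = 0.472.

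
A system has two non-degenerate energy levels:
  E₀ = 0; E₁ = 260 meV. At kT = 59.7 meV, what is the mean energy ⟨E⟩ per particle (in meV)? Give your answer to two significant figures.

Eᵢ/kT = 0, 4.355.
Z = Σ e^(−Eᵢ/kT) = e^(−0) + e^(−4.355) = 1.000 + 0.01284 = 1.013.
⟨E⟩ = Σ Eᵢ e^(−Eᵢ/kT) / Z = (0·1.000 + 260·0.01284) / 1.013 = 3.3 meV.

3.3 meV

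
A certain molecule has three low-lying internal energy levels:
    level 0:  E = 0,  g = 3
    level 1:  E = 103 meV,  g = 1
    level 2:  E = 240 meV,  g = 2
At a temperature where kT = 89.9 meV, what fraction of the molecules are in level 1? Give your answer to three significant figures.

0.0920

Eᵢ/kT = 0, 1.1457, 2.6696.
Z = Σ gᵢe^(−Eᵢ/kT) = 3·e^(−0) + 1·e^(−1.1457) + 2·e^(−2.6696) = 3.0000 + 0.31800 + 0.13856 = 3.4566.
P₁ = g₁ e^(−E₁/kT) / Z = 0.31800/3.4566 = 0.0920.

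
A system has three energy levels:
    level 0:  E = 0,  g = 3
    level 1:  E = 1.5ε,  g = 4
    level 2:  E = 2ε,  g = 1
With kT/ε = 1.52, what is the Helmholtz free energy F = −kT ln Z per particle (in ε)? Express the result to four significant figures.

-2.371 ε

Eᵢ/kT = 0, 0.986842, 1.31579.
Z = Σ gᵢe^(−Eᵢ/kT) = 3·e^(−0) + 4·e^(−0.986842) + 1·e^(−1.31579) = 3.00000 + 1.49101 + 0.268262 = 4.75927.
F = −kT ln Z = −1.52 × ln(4.75927) = −1.52 × 1.56009 = -2.371 ε.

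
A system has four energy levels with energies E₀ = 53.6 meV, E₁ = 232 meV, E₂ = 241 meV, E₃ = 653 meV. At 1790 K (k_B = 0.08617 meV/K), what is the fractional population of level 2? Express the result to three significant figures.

0.182

k_BT = 0.08617 × 1790 K = 154.24 meV.
Eᵢ/kT = 0.34751, 1.5041, 1.5625, 4.2337.
Z = Σ e^(−Eᵢ/kT) = e^(−0.34751) + e^(−1.5041) + e^(−1.5625) + e^(−4.2337) = 0.70644 + 0.22222 + 0.20961 + 0.014499 = 1.1528.
P₂ = e^(−E₂/kT) / Z = 0.20961/1.1528 = 0.182.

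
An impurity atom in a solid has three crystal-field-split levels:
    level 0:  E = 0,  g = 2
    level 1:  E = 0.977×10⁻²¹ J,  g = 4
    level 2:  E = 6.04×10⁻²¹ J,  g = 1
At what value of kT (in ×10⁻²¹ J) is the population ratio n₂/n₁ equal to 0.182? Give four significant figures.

15.95 ×10⁻²¹ J

n₂/n₁ = (g₂/g₁) exp[−(E₂−E₁)/kT] = 0.182.
⇒ (E₂−E₁)/kT = ln((1/4)/0.182) = ln(1.37363) = 0.317457.
kT = 5.063 ×10⁻²¹ J / 0.317457 = 15.95 ×10⁻²¹ J.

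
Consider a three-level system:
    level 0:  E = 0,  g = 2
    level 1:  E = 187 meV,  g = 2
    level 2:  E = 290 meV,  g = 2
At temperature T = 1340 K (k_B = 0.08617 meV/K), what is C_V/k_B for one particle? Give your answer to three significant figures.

0.638

k_BT = 0.08617 × 1340 K = 115.47 meV.
Eᵢ/kT = 0, 1.6195, 2.5115.
Z = Σ gᵢe^(−Eᵢ/kT) = 2·e^(−0) + 2·e^(−1.6195) + 2·e^(−2.5115) = 2.0000 + 0.39600 + 0.16229 = 2.5583.
⟨E⟩ = 47.342 meV, ⟨E²⟩ = 10748 meV².
C_V/k_B = (⟨E²⟩ − ⟨E⟩²)/(kT)² = (10748 − 2241.3)/13333 = 0.638.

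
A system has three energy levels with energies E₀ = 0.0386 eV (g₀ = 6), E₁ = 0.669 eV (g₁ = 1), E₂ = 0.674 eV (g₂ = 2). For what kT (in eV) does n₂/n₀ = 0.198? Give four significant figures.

n₂/n₀ = (g₂/g₀) exp[−(E₂−E₀)/kT] = 0.198.
⇒ (E₂−E₀)/kT = ln((2/6)/0.198) = ln(1.68350) = 0.520875.
kT = 0.6354 eV / 0.520875 = 1.220 eV.

1.220 eV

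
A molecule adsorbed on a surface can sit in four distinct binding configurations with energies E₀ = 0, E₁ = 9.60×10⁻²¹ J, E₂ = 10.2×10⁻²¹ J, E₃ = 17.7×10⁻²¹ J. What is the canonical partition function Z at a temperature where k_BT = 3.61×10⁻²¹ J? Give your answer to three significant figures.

Z = 1.14

Eᵢ/kT = 0, 2.6593, 2.8255, 4.9030.
Z = Σ e^(−Eᵢ/kT) = e^(−0) + e^(−2.6593) + e^(−2.8255) + e^(−4.9030) = 1.0000 + 0.069997 + 0.059279 + 0.0074243 = 1.1367.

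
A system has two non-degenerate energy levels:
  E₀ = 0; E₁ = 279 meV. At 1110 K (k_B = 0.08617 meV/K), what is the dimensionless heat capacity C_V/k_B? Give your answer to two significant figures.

0.41

k_BT = 0.08617 × 1110 K = 95.65 meV.
Eᵢ/kT = 0, 2.917.
Z = Σ e^(−Eᵢ/kT) = e^(−0) + e^(−2.917) = 1.000 + 0.05410 = 1.054.
⟨E⟩ = 14.32 meV, ⟨E²⟩ = 3995 meV².
C_V/k_B = (⟨E²⟩ − ⟨E⟩²)/(kT)² = (3995 − 205.1)/9149 = 0.41.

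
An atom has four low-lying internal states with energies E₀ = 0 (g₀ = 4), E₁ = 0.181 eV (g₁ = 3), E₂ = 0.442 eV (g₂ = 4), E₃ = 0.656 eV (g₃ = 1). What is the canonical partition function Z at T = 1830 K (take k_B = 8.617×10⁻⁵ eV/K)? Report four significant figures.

Z = 5.210

k_BT = 8.617×10⁻⁵ × 1830 K = 0.157691 eV.
Eᵢ/kT = 0, 1.14781, 2.80295, 4.16003.
Z = Σ gᵢe^(−Eᵢ/kT) = 4·e^(−0) + 3·e^(−1.14781) + 4·e^(−2.80295) + 1·e^(−4.16003) = 4.00000 + 0.951993 + 0.242524 + 0.0156071 = 5.21012.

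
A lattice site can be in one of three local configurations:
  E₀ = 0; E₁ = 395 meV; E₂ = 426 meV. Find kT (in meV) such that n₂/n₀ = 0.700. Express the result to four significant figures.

n₂/n₀ = exp[−(E₂−E₀)/kT] = 0.700.
⇒ (E₂−E₀)/kT = ln(1/0.700) = ln(1.42857) = 0.356674.
kT = 426 meV / 0.356674 = 1194 meV.

1194 meV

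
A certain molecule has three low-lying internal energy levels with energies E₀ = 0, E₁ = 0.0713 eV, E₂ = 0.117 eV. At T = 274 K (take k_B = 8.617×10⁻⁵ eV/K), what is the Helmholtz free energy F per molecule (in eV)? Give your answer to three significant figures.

k_BT = 8.617×10⁻⁵ × 274 K = 0.023611 eV.
Eᵢ/kT = 0, 3.0198, 4.9553.
Z = Σ e^(−Eᵢ/kT) = e^(−0) + e^(−3.0198) + e^(−4.9553) = 1.0000 + 0.048811 + 0.0070460 = 1.0559.
F = −kT ln Z = −0.023611 × ln(1.0559) = −0.023611 × 0.054393 = -0.00128 eV.

-0.00128 eV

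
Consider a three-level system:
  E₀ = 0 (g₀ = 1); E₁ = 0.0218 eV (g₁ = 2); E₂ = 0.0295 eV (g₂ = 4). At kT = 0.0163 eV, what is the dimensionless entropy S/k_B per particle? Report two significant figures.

1.6

Eᵢ/kT = 0, 1.337, 1.810.
Z = Σ gᵢe^(−Eᵢ/kT) = 1·e^(−0) + 2·e^(−1.337) + 4·e^(−1.810) = 1.000 + 0.5253 + 0.6546 = 2.180.
⟨E⟩ = Σ EᵢPᵢ = 0.01411 eV.
S/k_B = ln Z + ⟨E⟩/kT = ln(2.180) + 0.01411/0.0163 = 0.7793 + 0.8656 = 1.6.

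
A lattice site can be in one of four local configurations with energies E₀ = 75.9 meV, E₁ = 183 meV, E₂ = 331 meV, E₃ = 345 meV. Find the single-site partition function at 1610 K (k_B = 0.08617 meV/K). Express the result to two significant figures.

k_BT = 0.08617 × 1610 K = 138.7 meV.
Eᵢ/kT = 0.5472, 1.319, 2.386, 2.487.
Z = Σ e^(−Eᵢ/kT) = e^(−0.5472) + e^(−1.319) + e^(−2.386) + e^(−2.487) = 0.5786 + 0.2674 + 0.09200 + 0.08316 = 1.021.

Z = 1.0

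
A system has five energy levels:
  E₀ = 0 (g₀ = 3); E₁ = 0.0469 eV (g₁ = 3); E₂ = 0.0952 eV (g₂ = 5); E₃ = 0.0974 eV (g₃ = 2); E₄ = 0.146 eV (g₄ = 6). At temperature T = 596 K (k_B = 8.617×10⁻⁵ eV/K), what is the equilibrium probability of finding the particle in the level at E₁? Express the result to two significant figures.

0.21

k_BT = 8.617×10⁻⁵ × 596 K = 0.05136 eV.
Eᵢ/kT = 0, 0.9132, 1.854, 1.896, 2.843.
Z = Σ gᵢe^(−Eᵢ/kT) = 3·e^(−0) + 3·e^(−0.9132) + 5·e^(−1.854) + 2·e^(−1.896) + 6·e^(−2.843) = 3.000 + 1.204 + 0.7830 + 0.3003 + 0.3495 = 5.637.
P₁ = g₁ e^(−E₁/kT) / Z = 1.204/5.637 = 0.21.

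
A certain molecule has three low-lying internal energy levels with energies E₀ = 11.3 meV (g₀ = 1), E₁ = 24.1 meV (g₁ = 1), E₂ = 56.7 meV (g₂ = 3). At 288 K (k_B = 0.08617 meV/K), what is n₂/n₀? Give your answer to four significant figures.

0.4815

k_BT = 0.08617 × 288 K = 24.8170 meV.
n₂/n₀ = (g₂/g₀) exp[−(E₂−E₀)/kT] = (3/1) × exp(−(45.4 meV)/(24.8170 meV)) = (3/1) × exp(-1.82939) = 0.4815.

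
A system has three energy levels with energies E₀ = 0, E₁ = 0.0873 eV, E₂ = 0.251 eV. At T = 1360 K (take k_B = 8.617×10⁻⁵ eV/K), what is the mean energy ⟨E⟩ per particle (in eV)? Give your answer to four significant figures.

0.04455 eV

k_BT = 8.617×10⁻⁵ × 1360 K = 0.117191 eV.
Eᵢ/kT = 0, 0.744938, 2.14180.
Z = Σ e^(−Eᵢ/kT) = e^(−0) + e^(−0.744938) + e^(−2.14180) = 1.00000 + 0.474764 + 0.117443 = 1.59221.
⟨E⟩ = Σ Eᵢ e^(−Eᵢ/kT) / Z = (0·1.00000 + 0.0873·0.474764 + 0.251·0.117443) / 1.59221 = 0.04455 eV.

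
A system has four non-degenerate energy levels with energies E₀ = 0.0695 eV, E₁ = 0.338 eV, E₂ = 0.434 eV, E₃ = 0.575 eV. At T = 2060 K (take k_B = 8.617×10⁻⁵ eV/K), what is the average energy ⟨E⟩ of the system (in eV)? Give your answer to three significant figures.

0.166 eV

k_BT = 8.617×10⁻⁵ × 2060 K = 0.17751 eV.
Eᵢ/kT = 0.39153, 1.9041, 2.4449, 3.2393.
Z = Σ e^(−Eᵢ/kT) = e^(−0.39153) + e^(−1.9041) + e^(−2.4449) + e^(−3.2393) = 0.67602 + 0.14896 + 0.086735 + 0.039191 = 0.95091.
⟨E⟩ = Σ Eᵢ e^(−Eᵢ/kT) / Z = (0.0695·0.67602 + 0.338·0.14896 + 0.434·0.086735 + 0.575·0.039191) / 0.95091 = 0.166 eV.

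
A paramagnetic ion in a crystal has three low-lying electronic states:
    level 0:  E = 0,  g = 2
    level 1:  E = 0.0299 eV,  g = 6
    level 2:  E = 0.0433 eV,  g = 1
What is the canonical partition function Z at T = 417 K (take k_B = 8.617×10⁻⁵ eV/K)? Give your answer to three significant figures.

Z = 4.91

k_BT = 8.617×10⁻⁵ × 417 K = 0.035933 eV.
Eᵢ/kT = 0, 0.83210, 1.2050.
Z = Σ gᵢe^(−Eᵢ/kT) = 2·e^(−0) + 6·e^(−0.83210) + 1·e^(−1.2050) = 2.0000 + 2.6108 + 0.29969 = 4.9105.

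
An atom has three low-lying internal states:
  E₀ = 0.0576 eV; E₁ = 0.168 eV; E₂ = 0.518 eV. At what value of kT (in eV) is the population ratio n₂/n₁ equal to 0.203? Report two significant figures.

0.22 eV

n₂/n₁ = exp[−(E₂−E₁)/kT] = 0.203.
⇒ (E₂−E₁)/kT = ln(1/0.203) = ln(4.926) = 1.595.
kT = 0.350 eV / 1.595 = 0.22 eV.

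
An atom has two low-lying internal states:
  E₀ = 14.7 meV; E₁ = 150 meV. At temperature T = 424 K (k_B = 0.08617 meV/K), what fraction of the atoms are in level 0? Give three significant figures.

0.976

k_BT = 0.08617 × 424 K = 36.536 meV.
Eᵢ/kT = 0.40234, 4.1055.
Z = Σ e^(−Eᵢ/kT) = e^(−0.40234) + e^(−4.1055) = 0.66875 + 0.016482 = 0.68523.
P₀ = e^(−E₀/kT) / Z = 0.66875/0.68523 = 0.976.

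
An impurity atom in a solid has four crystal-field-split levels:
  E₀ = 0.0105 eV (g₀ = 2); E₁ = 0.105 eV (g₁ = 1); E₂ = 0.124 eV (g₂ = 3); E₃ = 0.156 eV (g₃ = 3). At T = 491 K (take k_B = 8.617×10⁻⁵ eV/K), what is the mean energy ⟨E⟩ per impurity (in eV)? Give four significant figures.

0.03019 eV

k_BT = 8.617×10⁻⁵ × 491 K = 0.0423095 eV.
Eᵢ/kT = 0.248171, 2.48171, 2.93078, 3.68712.
Z = Σ gᵢe^(−Eᵢ/kT) = 2·e^(−0.248171) + 1·e^(−2.48171) + 3·e^(−2.93078) + 3·e^(−3.68712) = 1.56045 + 0.0836001 + 0.160066 + 0.0751321 = 1.87925.
⟨E⟩ = Σ Eᵢ gᵢe^(−Eᵢ/kT) / Z = (0.0105·1.56045 + 0.105·0.0836001 + 0.124·0.160066 + 0.156·0.0751321) / 1.87925 = 0.03019 eV.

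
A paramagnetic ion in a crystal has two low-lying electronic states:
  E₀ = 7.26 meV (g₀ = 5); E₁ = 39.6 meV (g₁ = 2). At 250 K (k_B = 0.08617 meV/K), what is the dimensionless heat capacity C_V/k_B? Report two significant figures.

0.17

k_BT = 0.08617 × 250 K = 21.54 meV.
Eᵢ/kT = 0.3370, 1.838.
Z = Σ gᵢe^(−Eᵢ/kT) = 5·e^(−0.3370) + 2·e^(−1.838) = 3.570 + 0.3183 = 3.888.
⟨E⟩ = 9.908 meV, ⟨E²⟩ = 176.8 meV².
C_V/k_B = (⟨E²⟩ − ⟨E⟩²)/(kT)² = (176.8 − 98.17)/464.0 = 0.17.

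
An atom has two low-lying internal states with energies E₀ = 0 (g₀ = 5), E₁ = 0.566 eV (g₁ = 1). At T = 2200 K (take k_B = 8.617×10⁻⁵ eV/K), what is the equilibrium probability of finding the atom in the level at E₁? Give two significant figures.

k_BT = 8.617×10⁻⁵ × 2200 K = 0.1896 eV.
Eᵢ/kT = 0, 2.985.
Z = Σ gᵢe^(−Eᵢ/kT) = 5·e^(−0) + 1·e^(−2.985) = 5.000 + 0.05054 = 5.051.
P₁ = g₁ e^(−E₁/kT) / Z = 0.05054/5.051 = 0.010.

0.010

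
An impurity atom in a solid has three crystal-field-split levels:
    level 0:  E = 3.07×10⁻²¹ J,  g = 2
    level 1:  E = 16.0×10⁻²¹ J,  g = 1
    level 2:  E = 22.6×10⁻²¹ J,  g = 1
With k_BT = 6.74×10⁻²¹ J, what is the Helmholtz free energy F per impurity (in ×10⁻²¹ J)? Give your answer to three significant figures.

Eᵢ/kT = 0.45549, 2.3739, 3.3531.
Z = Σ gᵢe^(−Eᵢ/kT) = 2·e^(−0.45549) + 1·e^(−2.3739) + 1·e^(−3.3531) = 1.2683 + 0.093117 + 0.034976 = 1.3964.
F = −kT ln Z = −6.74 × ln(1.3964) = −6.74 × 0.33390 = -2.25 ×10⁻²¹ J.

-2.25 ×10⁻²¹ J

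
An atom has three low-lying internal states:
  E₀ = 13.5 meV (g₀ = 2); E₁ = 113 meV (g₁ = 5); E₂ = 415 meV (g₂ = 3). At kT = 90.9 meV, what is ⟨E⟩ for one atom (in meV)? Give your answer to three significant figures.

Eᵢ/kT = 0.14851, 1.2431, 4.5655.
Z = Σ gᵢe^(−Eᵢ/kT) = 2·e^(−0.14851) + 5·e^(−1.2431) + 3·e^(−4.5655) = 1.7240 + 1.4424 + 0.031214 = 3.1976.
⟨E⟩ = Σ Eᵢ gᵢe^(−Eᵢ/kT) / Z = (13.5·1.7240 + 113·1.4424 + 415·0.031214) / 3.1976 = 62.3 meV.

62.3 meV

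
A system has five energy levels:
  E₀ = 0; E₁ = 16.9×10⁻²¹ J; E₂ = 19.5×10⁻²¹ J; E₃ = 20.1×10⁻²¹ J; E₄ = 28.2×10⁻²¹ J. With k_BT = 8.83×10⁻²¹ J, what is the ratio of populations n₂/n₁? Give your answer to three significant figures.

n₂/n₁ = exp[−(E₂−E₁)/kT] = exp(−(2.6 ×10⁻²¹ J)/(8.83 ×10⁻²¹ J)) = exp(-0.29445) = 0.745.

0.745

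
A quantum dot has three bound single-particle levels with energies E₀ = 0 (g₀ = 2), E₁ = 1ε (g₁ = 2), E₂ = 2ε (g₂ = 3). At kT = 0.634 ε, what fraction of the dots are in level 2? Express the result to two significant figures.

0.050

Eᵢ/kT = 0, 1.577, 3.155.
Z = Σ gᵢe^(−Eᵢ/kT) = 2·e^(−0) + 2·e^(−1.577) + 3·e^(−3.155) = 2.000 + 0.4132 + 0.1279 = 2.541.
P₂ = g₂ e^(−E₂/kT) / Z = 0.1279/2.541 = 0.050.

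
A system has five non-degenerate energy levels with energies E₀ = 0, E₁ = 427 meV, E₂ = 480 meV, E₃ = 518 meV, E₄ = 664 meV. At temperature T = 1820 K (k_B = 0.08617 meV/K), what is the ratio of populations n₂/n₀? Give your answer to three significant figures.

k_BT = 0.08617 × 1820 K = 156.83 meV.
n₂/n₀ = exp[−(E₂−E₀)/kT] = exp(−(480 meV)/(156.83 meV)) = exp(-3.0606) = 0.0469.

0.0469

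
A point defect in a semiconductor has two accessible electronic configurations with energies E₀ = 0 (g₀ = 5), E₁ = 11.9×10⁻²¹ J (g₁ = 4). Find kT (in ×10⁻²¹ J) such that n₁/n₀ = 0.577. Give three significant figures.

n₁/n₀ = (g₁/g₀) exp[−(E₁−E₀)/kT] = 0.577.
⇒ (E₁−E₀)/kT = ln((4/5)/0.577) = ln(1.3865) = 0.32678.
kT = 11.9 ×10⁻²¹ J / 0.32678 = 36.4 ×10⁻²¹ J.

36.4 ×10⁻²¹ J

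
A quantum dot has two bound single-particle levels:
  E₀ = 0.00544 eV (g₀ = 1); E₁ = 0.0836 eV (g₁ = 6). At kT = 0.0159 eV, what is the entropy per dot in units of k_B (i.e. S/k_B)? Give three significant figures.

0.250

Eᵢ/kT = 0.34214, 5.2579.
Z = Σ gᵢe^(−Eᵢ/kT) = 1·e^(−0.34214) + 6·e^(−5.2579) = 0.71025 + 0.031237 = 0.74149.
⟨E⟩ = Σ EᵢPᵢ = 0.0087327 eV.
S/k_B = ln Z + ⟨E⟩/kT = ln(0.74149) + 0.0087327/0.0159 = -0.29909 + 0.54923 = 0.250.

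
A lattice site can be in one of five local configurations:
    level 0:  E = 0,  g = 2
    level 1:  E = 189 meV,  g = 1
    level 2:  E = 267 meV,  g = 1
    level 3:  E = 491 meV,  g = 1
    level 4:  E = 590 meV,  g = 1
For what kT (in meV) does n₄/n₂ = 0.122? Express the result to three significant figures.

154 meV

n₄/n₂ = (g₄/g₂) exp[−(E₄−E₂)/kT] = 0.122.
⇒ (E₄−E₂)/kT = ln((1/1)/0.122) = ln(8.1967) = 2.1037.
kT = 323 meV / 2.1037 = 154 meV.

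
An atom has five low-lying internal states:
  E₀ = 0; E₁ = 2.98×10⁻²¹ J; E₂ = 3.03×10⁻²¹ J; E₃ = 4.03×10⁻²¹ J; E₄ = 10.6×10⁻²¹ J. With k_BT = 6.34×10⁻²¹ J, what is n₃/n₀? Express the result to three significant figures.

n₃/n₀ = exp[−(E₃−E₀)/kT] = exp(−(4.03 ×10⁻²¹ J)/(6.34 ×10⁻²¹ J)) = exp(-0.63565) = 0.530.

0.530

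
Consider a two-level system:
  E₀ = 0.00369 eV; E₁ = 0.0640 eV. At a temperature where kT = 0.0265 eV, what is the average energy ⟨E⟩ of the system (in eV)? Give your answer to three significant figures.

0.00931 eV

Eᵢ/kT = 0.13925, 2.4151.
Z = Σ e^(−Eᵢ/kT) = e^(−0.13925) + e^(−2.4151) = 0.87001 + 0.089358 = 0.95937.
⟨E⟩ = Σ Eᵢ e^(−Eᵢ/kT) / Z = (0.00369·0.87001 + 0.0640·0.089358) / 0.95937 = 0.00931 eV.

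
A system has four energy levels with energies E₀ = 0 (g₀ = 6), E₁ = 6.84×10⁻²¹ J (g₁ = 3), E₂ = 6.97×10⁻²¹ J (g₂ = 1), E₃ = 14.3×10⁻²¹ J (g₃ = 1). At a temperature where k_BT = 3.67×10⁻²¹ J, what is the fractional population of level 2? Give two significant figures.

Eᵢ/kT = 0, 1.864, 1.899, 3.896.
Z = Σ gᵢe^(−Eᵢ/kT) = 6·e^(−0) + 3·e^(−1.864) + 1·e^(−1.899) + 1·e^(−3.896) = 6.000 + 0.4652 + 0.1497 + 0.02032 = 6.635.
P₂ = g₂ e^(−E₂/kT) / Z = 0.1497/6.635 = 0.023.

0.023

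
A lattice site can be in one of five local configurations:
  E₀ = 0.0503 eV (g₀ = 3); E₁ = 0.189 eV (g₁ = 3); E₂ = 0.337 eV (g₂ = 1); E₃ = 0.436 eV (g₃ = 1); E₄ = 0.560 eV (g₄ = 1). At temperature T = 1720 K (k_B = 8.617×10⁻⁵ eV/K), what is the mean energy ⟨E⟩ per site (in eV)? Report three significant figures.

k_BT = 8.617×10⁻⁵ × 1720 K = 0.14821 eV.
Eᵢ/kT = 0.33938, 1.2752, 2.2738, 2.9418, 3.7784.
Z = Σ gᵢe^(−Eᵢ/kT) = 3·e^(−0.33938) + 3·e^(−1.2752) + 1·e^(−2.2738) + 1·e^(−2.9418) + 1·e^(−3.7784) = 2.1366 + 0.83813 + 0.10292 + 0.052771 + 0.022859 = 3.1533.
⟨E⟩ = Σ Eᵢ gᵢe^(−Eᵢ/kT) / Z = (0.0503·2.1366 + 0.189·0.83813 + 0.337·0.10292 + 0.436·0.052771 + 0.560·0.022859) / 3.1533 = 0.107 eV.

0.107 eV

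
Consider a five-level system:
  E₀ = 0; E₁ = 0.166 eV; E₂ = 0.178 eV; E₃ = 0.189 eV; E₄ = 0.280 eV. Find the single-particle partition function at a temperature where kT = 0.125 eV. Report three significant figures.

Z = 1.83

Eᵢ/kT = 0, 1.3280, 1.4240, 1.5120, 2.2400.
Z = Σ e^(−Eᵢ/kT) = e^(−0) + e^(−1.3280) + e^(−1.4240) + e^(−1.5120) + e^(−2.2400) = 1.0000 + 0.26501 + 0.24075 + 0.22047 + 0.10646 = 1.8327.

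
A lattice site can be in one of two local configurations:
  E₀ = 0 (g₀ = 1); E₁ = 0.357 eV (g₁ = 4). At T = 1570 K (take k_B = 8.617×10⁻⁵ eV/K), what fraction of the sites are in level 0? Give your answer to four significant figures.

0.7777

k_BT = 8.617×10⁻⁵ × 1570 K = 0.135287 eV.
Eᵢ/kT = 0, 2.63883.
Z = Σ gᵢe^(−Eᵢ/kT) = 1·e^(−0) + 4·e^(−2.63883) = 1.00000 + 0.285779 = 1.28578.
P₀ = g₀ e^(−E₀/kT) / Z = 1.00000/1.28578 = 0.7777.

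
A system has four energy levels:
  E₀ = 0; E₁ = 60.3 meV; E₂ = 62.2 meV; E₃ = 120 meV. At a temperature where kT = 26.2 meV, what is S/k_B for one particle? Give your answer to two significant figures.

0.60

Eᵢ/kT = 0, 2.302, 2.374, 4.580.
Z = Σ e^(−Eᵢ/kT) = e^(−0) + e^(−2.302) + e^(−2.374) + e^(−4.580) = 1.000 + 0.1001 + 0.09311 + 0.01025 = 1.203.
⟨E⟩ = Σ EᵢPᵢ = 10.85 meV.
S/k_B = ln Z + ⟨E⟩/kT = ln(1.203) + 10.85/26.2 = 0.1848 + 0.4141 = 0.60.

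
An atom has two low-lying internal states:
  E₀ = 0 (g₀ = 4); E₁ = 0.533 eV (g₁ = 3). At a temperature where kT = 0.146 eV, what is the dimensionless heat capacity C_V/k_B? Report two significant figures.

Eᵢ/kT = 0, 3.651.
Z = Σ gᵢe^(−Eᵢ/kT) = 4·e^(−0) + 3·e^(−3.651) = 4.000 + 0.07790 = 4.078.
⟨E⟩ = 0.01018 eV, ⟨E²⟩ = 0.005427 eV².
C_V/k_B = (⟨E²⟩ − ⟨E⟩²)/(kT)² = (0.005427 − 0.0001036)/0.02132 = 0.25.

0.25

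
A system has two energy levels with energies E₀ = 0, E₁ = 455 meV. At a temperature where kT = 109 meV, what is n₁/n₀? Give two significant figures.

0.015

n₁/n₀ = exp[−(E₁−E₀)/kT] = exp(−(455 meV)/(109 meV)) = exp(-4.174) = 0.015.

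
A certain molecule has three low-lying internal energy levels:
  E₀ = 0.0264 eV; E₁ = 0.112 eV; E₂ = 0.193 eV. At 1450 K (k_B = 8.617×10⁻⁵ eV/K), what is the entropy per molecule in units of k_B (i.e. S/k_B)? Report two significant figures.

k_BT = 8.617×10⁻⁵ × 1450 K = 0.1249 eV.
Eᵢ/kT = 0.2114, 0.8967, 1.545.
Z = Σ e^(−Eᵢ/kT) = e^(−0.2114) + e^(−0.8967) + e^(−1.545) = 0.8095 + 0.4079 + 0.2133 = 1.431.
⟨E⟩ = Σ EᵢPᵢ = 0.07563 eV.
S/k_B = ln Z + ⟨E⟩/kT = ln(1.431) + 0.07563/0.1249 = 0.3584 + 0.6055 = 0.96.

0.96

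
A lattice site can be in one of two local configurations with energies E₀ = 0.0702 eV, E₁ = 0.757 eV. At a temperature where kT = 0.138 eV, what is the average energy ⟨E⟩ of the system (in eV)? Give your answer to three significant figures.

Eᵢ/kT = 0.50870, 5.4855.
Z = Σ e^(−Eᵢ/kT) = e^(−0.50870) + e^(−5.4855) = 0.60128 + 0.0041465 = 0.60543.
⟨E⟩ = Σ Eᵢ e^(−Eᵢ/kT) / Z = (0.0702·0.60128 + 0.757·0.0041465) / 0.60543 = 0.0749 eV.

0.0749 eV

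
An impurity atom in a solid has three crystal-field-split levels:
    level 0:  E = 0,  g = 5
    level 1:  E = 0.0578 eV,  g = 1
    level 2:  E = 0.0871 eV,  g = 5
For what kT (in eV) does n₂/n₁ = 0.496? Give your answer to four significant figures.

0.01268 eV

n₂/n₁ = (g₂/g₁) exp[−(E₂−E₁)/kT] = 0.496.
⇒ (E₂−E₁)/kT = ln((5/1)/0.496) = ln(10.0806) = 2.31061.
kT = 0.0293 eV / 2.31061 = 0.01268 eV.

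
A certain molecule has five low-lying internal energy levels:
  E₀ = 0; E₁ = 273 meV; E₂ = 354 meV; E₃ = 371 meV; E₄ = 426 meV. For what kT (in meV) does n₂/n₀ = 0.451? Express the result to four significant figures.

444.6 meV

n₂/n₀ = exp[−(E₂−E₀)/kT] = 0.451.
⇒ (E₂−E₀)/kT = ln(1/0.451) = ln(2.21729) = 0.796286.
kT = 354 meV / 0.796286 = 444.6 meV.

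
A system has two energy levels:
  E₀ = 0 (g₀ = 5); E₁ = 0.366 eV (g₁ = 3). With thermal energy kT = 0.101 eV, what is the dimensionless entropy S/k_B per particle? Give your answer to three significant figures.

1.68

Eᵢ/kT = 0, 3.6238.
Z = Σ gᵢe^(−Eᵢ/kT) = 5·e^(−0) + 3·e^(−3.6238) = 5.0000 + 0.080043 = 5.0800.
⟨E⟩ = Σ EᵢPᵢ = 0.0057669 eV.
S/k_B = ln Z + ⟨E⟩/kT = ln(5.0800) + 0.0057669/0.101 = 1.6253 + 0.057098 = 1.68.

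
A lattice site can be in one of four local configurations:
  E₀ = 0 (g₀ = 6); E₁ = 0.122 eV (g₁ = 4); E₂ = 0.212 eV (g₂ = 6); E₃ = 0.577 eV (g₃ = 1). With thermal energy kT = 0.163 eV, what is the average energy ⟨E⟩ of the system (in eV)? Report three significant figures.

Eᵢ/kT = 0, 0.74847, 1.3006, 3.5399.
Z = Σ gᵢe^(−Eᵢ/kT) = 6·e^(−0) + 4·e^(−0.74847) + 6·e^(−1.3006) + 1·e^(−3.5399) = 6.0000 + 1.8924 + 1.6342 + 0.029016 = 9.5556.
⟨E⟩ = Σ Eᵢ gᵢe^(−Eᵢ/kT) / Z = (0·6.0000 + 0.122·1.8924 + 0.212·1.6342 + 0.577·0.029016) / 9.5556 = 0.0622 eV.

0.0622 eV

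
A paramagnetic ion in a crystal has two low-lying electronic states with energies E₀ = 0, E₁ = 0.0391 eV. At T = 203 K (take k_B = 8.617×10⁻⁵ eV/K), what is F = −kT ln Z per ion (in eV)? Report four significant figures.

-0.001778 eV

k_BT = 8.617×10⁻⁵ × 203 K = 0.0174925 eV.
Eᵢ/kT = 0, 2.23524.
Z = Σ e^(−Eᵢ/kT) = e^(−0) + e^(−2.23524) = 1.00000 + 0.106966 = 1.10697.
F = −kT ln Z = −0.0174925 × ln(1.10697) = −0.0174925 × 0.101627 = -0.001778 eV.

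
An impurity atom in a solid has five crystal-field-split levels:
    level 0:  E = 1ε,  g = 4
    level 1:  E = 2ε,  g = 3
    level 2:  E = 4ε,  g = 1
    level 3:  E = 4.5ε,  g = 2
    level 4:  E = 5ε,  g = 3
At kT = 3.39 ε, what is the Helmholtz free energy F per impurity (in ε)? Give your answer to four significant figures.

Eᵢ/kT = 0.294985, 0.589971, 1.17994, 1.32743, 1.47493.
Z = Σ gᵢe^(−Eᵢ/kT) = 4·e^(−0.294985) + 3·e^(−0.589971) + 1·e^(−1.17994) + 2·e^(−1.32743) + 3·e^(−1.47493) = 2.97817 + 1.66303 + 0.307297 + 0.530316 + 0.686384 = 6.16520.
F = −kT ln Z = −3.39 × ln(6.16520) = −3.39 × 1.81892 = -6.166 ε.

-6.166 ε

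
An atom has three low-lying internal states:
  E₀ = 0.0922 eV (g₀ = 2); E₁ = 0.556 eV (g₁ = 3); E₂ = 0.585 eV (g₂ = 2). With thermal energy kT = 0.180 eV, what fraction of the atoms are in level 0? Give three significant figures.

Eᵢ/kT = 0.51222, 3.0889, 3.2500.
Z = Σ gᵢe^(−Eᵢ/kT) = 2·e^(−0.51222) + 3·e^(−3.0889) + 2·e^(−3.2500) = 1.1983 + 0.13666 + 0.077548 = 1.4125.
P₀ = g₀ e^(−E₀/kT) / Z = 1.1983/1.4125 = 0.848.

0.848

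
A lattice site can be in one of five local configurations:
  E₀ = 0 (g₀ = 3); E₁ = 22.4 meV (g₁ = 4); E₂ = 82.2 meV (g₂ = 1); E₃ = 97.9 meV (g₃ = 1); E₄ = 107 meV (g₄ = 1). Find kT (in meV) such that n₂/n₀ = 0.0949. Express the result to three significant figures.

65.4 meV

n₂/n₀ = (g₂/g₀) exp[−(E₂−E₀)/kT] = 0.0949.
⇒ (E₂−E₀)/kT = ln((1/3)/0.0949) = ln(3.5125) = 1.2563.
kT = 82.2 meV / 1.2563 = 65.4 meV.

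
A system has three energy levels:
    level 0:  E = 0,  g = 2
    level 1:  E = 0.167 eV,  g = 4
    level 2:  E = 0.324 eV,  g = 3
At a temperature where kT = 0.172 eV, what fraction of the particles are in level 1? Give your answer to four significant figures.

0.3815

Eᵢ/kT = 0, 0.970930, 1.88372.
Z = Σ gᵢe^(−Eᵢ/kT) = 2·e^(−0) + 4·e^(−0.970930) + 3·e^(−1.88372) = 2.00000 + 1.51492 + 0.456071 = 3.97099.
P₁ = g₁ e^(−E₁/kT) / Z = 1.51492/3.97099 = 0.3815.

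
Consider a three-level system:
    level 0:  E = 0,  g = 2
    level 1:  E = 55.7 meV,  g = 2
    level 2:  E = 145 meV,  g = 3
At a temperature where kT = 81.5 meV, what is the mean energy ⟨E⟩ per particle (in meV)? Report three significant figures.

36.9 meV

Eᵢ/kT = 0, 0.68344, 1.7791.
Z = Σ gᵢe^(−Eᵢ/kT) = 2·e^(−0) + 2·e^(−0.68344) + 3·e^(−1.7791) = 2.0000 + 1.0098 + 0.50637 = 3.5162.
⟨E⟩ = Σ Eᵢ gᵢe^(−Eᵢ/kT) / Z = (0·2.0000 + 55.7·1.0098 + 145·0.50637) / 3.5162 = 36.9 meV.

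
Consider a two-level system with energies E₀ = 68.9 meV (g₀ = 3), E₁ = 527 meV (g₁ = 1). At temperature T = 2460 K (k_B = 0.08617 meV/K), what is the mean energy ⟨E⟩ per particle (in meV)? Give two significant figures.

86 meV

k_BT = 0.08617 × 2460 K = 212.0 meV.
Eᵢ/kT = 0.3250, 2.486.
Z = Σ gᵢe^(−Eᵢ/kT) = 3·e^(−0.3250) + 1·e^(−2.486) = 2.168 + 0.08324 = 2.251.
⟨E⟩ = Σ Eᵢ gᵢe^(−Eᵢ/kT) / Z = (68.9·2.168 + 527·0.08324) / 2.251 = 86 meV.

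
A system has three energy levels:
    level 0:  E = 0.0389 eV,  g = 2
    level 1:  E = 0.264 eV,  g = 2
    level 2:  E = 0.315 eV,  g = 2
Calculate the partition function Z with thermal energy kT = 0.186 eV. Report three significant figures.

Eᵢ/kT = 0.20914, 1.4194, 1.6935.
Z = Σ gᵢe^(−Eᵢ/kT) = 2·e^(−0.20914) + 2·e^(−1.4194) + 2·e^(−1.6935) = 1.6226 + 0.48372 + 0.36775 = 2.4741.

Z = 2.47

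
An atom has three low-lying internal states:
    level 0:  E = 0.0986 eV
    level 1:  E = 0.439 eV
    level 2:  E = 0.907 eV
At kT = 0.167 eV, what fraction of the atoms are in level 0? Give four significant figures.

0.8786

Eᵢ/kT = 0.590419, 2.62874, 5.43114.
Z = Σ e^(−Eᵢ/kT) = e^(−0.590419) + e^(−2.62874) + e^(−5.43114) = 0.554095 + 0.0721693 + 0.00437810 = 0.630642.
P₀ = e^(−E₀/kT) / Z = 0.554095/0.630642 = 0.8786.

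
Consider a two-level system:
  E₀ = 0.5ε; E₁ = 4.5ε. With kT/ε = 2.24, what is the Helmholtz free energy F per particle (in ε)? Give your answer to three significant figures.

Eᵢ/kT = 0.22321, 2.0089.
Z = Σ e^(−Eᵢ/kT) = e^(−0.22321) + e^(−2.0089) = 0.79995 + 0.13414 = 0.93409.
F = −kT ln Z = −2.24 × ln(0.93409) = −2.24 × -0.068182 = 0.153 ε.

0.153 ε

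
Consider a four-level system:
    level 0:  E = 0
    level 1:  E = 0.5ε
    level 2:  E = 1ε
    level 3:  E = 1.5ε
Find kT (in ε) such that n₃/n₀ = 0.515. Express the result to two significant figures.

2.3 ε

n₃/n₀ = exp[−(E₃−E₀)/kT] = 0.515.
⇒ (E₃−E₀)/kT = ln(1/0.515) = ln(1.942) = 0.6637.
kT = 1.5ε / 0.6637 = 2.3 ε.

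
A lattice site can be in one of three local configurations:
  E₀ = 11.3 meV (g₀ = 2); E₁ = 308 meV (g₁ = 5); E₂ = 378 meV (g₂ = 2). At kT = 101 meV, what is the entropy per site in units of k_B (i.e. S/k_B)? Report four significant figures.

1.259

Eᵢ/kT = 0.111881, 3.04950, 3.74257.
Z = Σ gᵢe^(−Eᵢ/kT) = 2·e^(−0.111881) + 5·e^(−3.04950) + 2·e^(−3.74257) = 1.78830 + 0.236913 + 0.0473863 = 2.07260.
⟨E⟩ = Σ EᵢPᵢ = 53.5989 meV.
S/k_B = ln Z + ⟨E⟩/kT = ln(2.07260) + 53.5989/101 = 0.728804 + 0.530682 = 1.259.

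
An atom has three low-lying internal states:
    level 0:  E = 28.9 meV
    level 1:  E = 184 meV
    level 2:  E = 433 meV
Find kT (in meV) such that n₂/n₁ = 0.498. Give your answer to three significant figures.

n₂/n₁ = exp[−(E₂−E₁)/kT] = 0.498.
⇒ (E₂−E₁)/kT = ln(1/0.498) = ln(2.0080) = 0.69714.
kT = 249 meV / 0.69714 = 357 meV.

357 meV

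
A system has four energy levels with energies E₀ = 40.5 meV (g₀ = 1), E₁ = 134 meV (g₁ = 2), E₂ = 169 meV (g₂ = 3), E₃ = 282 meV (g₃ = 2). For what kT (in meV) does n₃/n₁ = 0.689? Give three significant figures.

n₃/n₁ = (g₃/g₁) exp[−(E₃−E₁)/kT] = 0.689.
⇒ (E₃−E₁)/kT = ln((2/2)/0.689) = ln(1.4514) = 0.37253.
kT = 148 meV / 0.37253 = 397 meV.

397 meV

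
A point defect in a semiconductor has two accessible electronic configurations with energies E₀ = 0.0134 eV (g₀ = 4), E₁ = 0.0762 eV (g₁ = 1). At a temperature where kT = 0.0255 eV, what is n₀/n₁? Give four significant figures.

46.95

n₀/n₁ = (g₀/g₁) exp[−(E₀−E₁)/kT] = (4/1) × exp(−(-0.0628 eV)/(0.0255 eV)) = (4/1) × exp(2.46275) = 46.95.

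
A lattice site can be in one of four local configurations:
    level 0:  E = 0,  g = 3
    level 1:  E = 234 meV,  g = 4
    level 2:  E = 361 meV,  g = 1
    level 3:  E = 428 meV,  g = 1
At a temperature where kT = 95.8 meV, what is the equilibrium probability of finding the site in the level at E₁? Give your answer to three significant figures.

0.103

Eᵢ/kT = 0, 2.4426, 3.7683, 4.4676.
Z = Σ gᵢe^(−Eᵢ/kT) = 3·e^(−0) + 4·e^(−2.4426) + 1·e^(−3.7683) + 1·e^(−4.4676) = 3.0000 + 0.34774 + 0.023091 + 0.011475 = 3.3823.
P₁ = g₁ e^(−E₁/kT) / Z = 0.34774/3.3823 = 0.103.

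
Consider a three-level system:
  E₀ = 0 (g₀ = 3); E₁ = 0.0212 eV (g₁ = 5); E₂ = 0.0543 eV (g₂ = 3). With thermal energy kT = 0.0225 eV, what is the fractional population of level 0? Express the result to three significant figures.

Eᵢ/kT = 0, 0.94222, 2.4133.
Z = Σ gᵢe^(−Eᵢ/kT) = 3·e^(−0) + 5·e^(−0.94222) + 3·e^(−2.4133) = 3.0000 + 1.9488 + 0.26856 = 5.2174.
P₀ = g₀ e^(−E₀/kT) / Z = 3.0000/5.2174 = 0.575.

0.575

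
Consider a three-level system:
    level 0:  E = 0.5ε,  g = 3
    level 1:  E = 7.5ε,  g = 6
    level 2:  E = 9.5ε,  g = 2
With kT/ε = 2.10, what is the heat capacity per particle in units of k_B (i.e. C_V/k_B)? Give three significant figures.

Eᵢ/kT = 0.23810, 3.5714, 4.5238.
Z = Σ gᵢe^(−Eᵢ/kT) = 3·e^(−0.23810) + 6·e^(−3.5714) + 2·e^(−4.5238) = 2.3644 + 0.16870 + 0.021695 = 2.5548.
⟨E⟩ = 1.0387 ε, ⟨E²⟩ = 4.7121 ε².
C_V/k_B = (⟨E²⟩ − ⟨E⟩²)/(kT)² = (4.7121 − 1.0789)/4.4100 = 0.824.

0.824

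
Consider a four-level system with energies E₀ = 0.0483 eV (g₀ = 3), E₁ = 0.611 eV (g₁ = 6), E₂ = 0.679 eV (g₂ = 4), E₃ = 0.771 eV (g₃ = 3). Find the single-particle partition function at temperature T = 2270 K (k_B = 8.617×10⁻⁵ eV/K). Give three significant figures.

k_BT = 8.617×10⁻⁵ × 2270 K = 0.19561 eV.
Eᵢ/kT = 0.24692, 3.1236, 3.4712, 3.9415.
Z = Σ gᵢe^(−Eᵢ/kT) = 3·e^(−0.24692) + 6·e^(−3.1236) + 4·e^(−3.4712) + 3·e^(−3.9415) = 2.3436 + 0.26399 + 0.12432 + 0.058257 = 2.7902.

Z = 2.79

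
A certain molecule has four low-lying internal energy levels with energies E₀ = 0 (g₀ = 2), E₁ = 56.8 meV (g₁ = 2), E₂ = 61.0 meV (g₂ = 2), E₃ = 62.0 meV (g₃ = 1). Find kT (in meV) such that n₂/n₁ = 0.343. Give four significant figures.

n₂/n₁ = (g₂/g₁) exp[−(E₂−E₁)/kT] = 0.343.
⇒ (E₂−E₁)/kT = ln((2/2)/0.343) = ln(2.91545) = 1.07002.
kT = 4.2 meV / 1.07002 = 3.925 meV.

3.925 meV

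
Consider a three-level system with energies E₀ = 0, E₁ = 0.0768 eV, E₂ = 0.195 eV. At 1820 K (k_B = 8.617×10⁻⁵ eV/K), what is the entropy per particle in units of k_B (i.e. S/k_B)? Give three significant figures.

0.989

k_BT = 8.617×10⁻⁵ × 1820 K = 0.15683 eV.
Eᵢ/kT = 0, 0.48970, 1.2434.
Z = Σ e^(−Eᵢ/kT) = e^(−0) + e^(−0.48970) + e^(−1.2434) = 1.0000 + 0.61281 + 0.28840 = 1.9012.
⟨E⟩ = Σ EᵢPᵢ = 0.054335 eV.
S/k_B = ln Z + ⟨E⟩/kT = ln(1.9012) + 0.054335/0.15683 = 0.64249 + 0.34646 = 0.989.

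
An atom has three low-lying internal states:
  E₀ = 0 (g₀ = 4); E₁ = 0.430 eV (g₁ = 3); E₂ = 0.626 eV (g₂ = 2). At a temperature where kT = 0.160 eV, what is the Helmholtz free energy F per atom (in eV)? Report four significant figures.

-0.2313 eV

Eᵢ/kT = 0, 2.68750, 3.91250.
Z = Σ gᵢe^(−Eᵢ/kT) = 4·e^(−0) + 3·e^(−2.68750) + 2·e^(−3.91250) = 4.00000 + 0.204153 + 0.0399809 = 4.24413.
F = −kT ln Z = −0.160 × ln(4.24413) = −0.160 × 1.44554 = -0.2313 eV.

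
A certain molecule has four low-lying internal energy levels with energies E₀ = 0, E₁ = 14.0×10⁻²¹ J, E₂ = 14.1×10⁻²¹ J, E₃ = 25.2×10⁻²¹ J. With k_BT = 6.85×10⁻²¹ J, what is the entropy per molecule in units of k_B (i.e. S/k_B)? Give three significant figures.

Eᵢ/kT = 0, 2.0438, 2.0584, 3.6788.
Z = Σ e^(−Eᵢ/kT) = e^(−0) + e^(−2.0438) + e^(−2.0584) + e^(−3.6788) = 1.0000 + 0.12954 + 0.12766 + 0.025253 = 1.2825.
⟨E⟩ = Σ EᵢPᵢ = 3.3138 ×10⁻²¹ J.
S/k_B = ln Z + ⟨E⟩/kT = ln(1.2825) + 3.3138/6.85 = 0.24881 + 0.48377 = 0.733.

0.733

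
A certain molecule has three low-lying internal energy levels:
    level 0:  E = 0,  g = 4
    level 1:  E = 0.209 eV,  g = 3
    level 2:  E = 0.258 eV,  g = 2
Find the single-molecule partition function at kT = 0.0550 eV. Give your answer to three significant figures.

Eᵢ/kT = 0, 3.8000, 4.6909.
Z = Σ gᵢe^(−Eᵢ/kT) = 4·e^(−0) + 3·e^(−3.8000) + 2·e^(−4.6909) = 4.0000 + 0.067112 + 0.018357 = 4.0855.

Z = 4.09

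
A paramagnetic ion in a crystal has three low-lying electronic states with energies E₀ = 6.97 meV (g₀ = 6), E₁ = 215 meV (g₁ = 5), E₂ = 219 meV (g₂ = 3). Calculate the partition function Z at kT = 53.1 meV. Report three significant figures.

Z = 5.40

Eᵢ/kT = 0.13126, 4.0490, 4.1243.
Z = Σ gᵢe^(−Eᵢ/kT) = 6·e^(−0.13126) + 5·e^(−4.0490) + 3·e^(−4.1243) = 5.2619 + 0.087199 + 0.048524 = 5.3976.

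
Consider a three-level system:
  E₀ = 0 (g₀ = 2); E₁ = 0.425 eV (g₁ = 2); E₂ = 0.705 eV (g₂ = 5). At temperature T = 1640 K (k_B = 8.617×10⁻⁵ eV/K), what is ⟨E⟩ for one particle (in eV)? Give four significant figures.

0.03096 eV

k_BT = 8.617×10⁻⁵ × 1640 K = 0.141319 eV.
Eᵢ/kT = 0, 3.00738, 4.98871.
Z = Σ gᵢe^(−Eᵢ/kT) = 2·e^(−0) + 2·e^(−3.00738) + 5·e^(−4.98871) = 2.00000 + 0.0988420 + 0.0340722 = 2.13291.
⟨E⟩ = Σ Eᵢ gᵢe^(−Eᵢ/kT) / Z = (0·2.00000 + 0.425·0.0988420 + 0.705·0.0340722) / 2.13291 = 0.03096 eV.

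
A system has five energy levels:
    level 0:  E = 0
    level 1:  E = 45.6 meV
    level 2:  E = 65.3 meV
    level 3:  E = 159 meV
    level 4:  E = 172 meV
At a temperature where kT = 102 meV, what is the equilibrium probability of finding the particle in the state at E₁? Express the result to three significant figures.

0.250

Eᵢ/kT = 0, 0.44706, 0.64020, 1.5588, 1.6863.
Z = Σ e^(−Eᵢ/kT) = e^(−0) + e^(−0.44706) + e^(−0.64020) + e^(−1.5588) + e^(−1.6863) = 1.0000 + 0.63951 + 0.52719 + 0.21039 + 0.18520 = 2.5623.
P₁ = e^(−E₁/kT) / Z = 0.63951/2.5623 = 0.250.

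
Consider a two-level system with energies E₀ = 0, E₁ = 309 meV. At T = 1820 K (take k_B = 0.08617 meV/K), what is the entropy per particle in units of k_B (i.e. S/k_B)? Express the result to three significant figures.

0.372

k_BT = 0.08617 × 1820 K = 156.83 meV.
Eᵢ/kT = 0, 1.9703.
Z = Σ e^(−Eᵢ/kT) = e^(−0) + e^(−1.9703) = 1.0000 + 0.13942 = 1.1394.
⟨E⟩ = Σ EᵢPᵢ = 37.810 meV.
S/k_B = ln Z + ⟨E⟩/kT = ln(1.1394) + 37.810/156.83 = 0.13050 + 0.24109 = 0.372.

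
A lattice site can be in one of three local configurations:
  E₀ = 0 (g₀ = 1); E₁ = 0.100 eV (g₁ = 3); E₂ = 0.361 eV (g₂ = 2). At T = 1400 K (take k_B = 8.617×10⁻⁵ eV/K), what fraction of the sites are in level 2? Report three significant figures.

k_BT = 8.617×10⁻⁵ × 1400 K = 0.12064 eV.
Eᵢ/kT = 0, 0.82891, 2.9924.
Z = Σ gᵢe^(−Eᵢ/kT) = 1·e^(−0) + 3·e^(−0.82891) + 2·e^(−2.9924) = 1.0000 + 1.3096 + 0.10033 = 2.4099.
P₂ = g₂ e^(−E₂/kT) / Z = 0.10033/2.4099 = 0.0416.

0.0416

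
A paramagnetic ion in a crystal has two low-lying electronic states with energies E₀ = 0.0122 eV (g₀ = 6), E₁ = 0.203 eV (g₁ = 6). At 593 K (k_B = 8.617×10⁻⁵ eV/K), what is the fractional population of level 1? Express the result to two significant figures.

k_BT = 8.617×10⁻⁵ × 593 K = 0.05110 eV.
Eᵢ/kT = 0.2387, 3.973.
Z = Σ gᵢe^(−Eᵢ/kT) = 6·e^(−0.2387) + 6·e^(−3.973) = 4.726 + 0.1129 = 4.839.
P₁ = g₁ e^(−E₁/kT) / Z = 0.1129/4.839 = 0.023.

0.023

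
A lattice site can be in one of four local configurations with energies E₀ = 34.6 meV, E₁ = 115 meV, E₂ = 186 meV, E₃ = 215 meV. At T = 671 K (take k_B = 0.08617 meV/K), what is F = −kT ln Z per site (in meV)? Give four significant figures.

k_BT = 0.08617 × 671 K = 57.8201 meV.
Eᵢ/kT = 0.598408, 1.98893, 3.21687, 3.71843.
Z = Σ e^(−Eᵢ/kT) = e^(−0.598408) + e^(−1.98893) + e^(−3.21687) + e^(−3.71843) = 0.549686 + 0.136842 + 0.0400803 + 0.0242720 = 0.750880.
F = −kT ln Z = −57.8201 × ln(0.750880) = −57.8201 × -0.286509 = 16.57 meV.

16.57 meV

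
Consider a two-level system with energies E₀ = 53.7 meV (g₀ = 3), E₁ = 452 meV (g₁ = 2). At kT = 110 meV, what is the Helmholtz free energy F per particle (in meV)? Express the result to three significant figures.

Eᵢ/kT = 0.48818, 4.1091.
Z = Σ gᵢe^(−Eᵢ/kT) = 3·e^(−0.48818) + 2·e^(−4.1091) = 1.8412 + 0.032845 = 1.8740.
F = −kT ln Z = −110 × ln(1.8740) = −110 × 0.62808 = -69.1 meV.

-69.1 meV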